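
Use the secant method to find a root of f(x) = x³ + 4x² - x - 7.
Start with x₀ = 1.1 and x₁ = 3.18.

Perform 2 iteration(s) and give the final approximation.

f(x) = x³ + 4x² - x - 7
x₀ = 1.1, x₁ = 3.18

Secant formula: x_{n+1} = x_n - f(x_n)(x_n - x_{n-1})/(f(x_n) - f(x_{n-1}))

Iteration 1:
  f(1.100000) = -1.929000
  f(3.180000) = 62.427032
  x_2 = 3.180000 - 62.427032×(3.180000 - 1.100000)/(62.427032 - (-1.929000))
       = 1.162346
Iteration 2:
  f(3.180000) = 62.427032
  f(1.162346) = -1.187772
  x_3 = 1.162346 - (-1.187772)×(1.162346 - 3.180000)/(-1.187772 - 62.427032)
       = 1.200018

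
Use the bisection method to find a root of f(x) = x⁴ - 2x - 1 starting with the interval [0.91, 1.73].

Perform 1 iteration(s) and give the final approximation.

f(x) = x⁴ - 2x - 1
Initial interval: [0.91, 1.73]

Iteration 1:
  c_1 = (0.910000 + 1.730000)/2 = 1.320000
  f(c_1) = f(1.320000) = -0.604042
  f(a) × f(c) ≥ 0, new interval: [1.320000, 1.730000]

After 1 iteration(s), the approximation is c_1 = 1.320000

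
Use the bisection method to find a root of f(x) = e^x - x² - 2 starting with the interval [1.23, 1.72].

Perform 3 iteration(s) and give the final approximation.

f(x) = e^x - x² - 2
Initial interval: [1.23, 1.72]

Iteration 1:
  c_1 = (1.230000 + 1.720000)/2 = 1.475000
  f(c_1) = f(1.475000) = 0.195411
  f(a) × f(c) < 0, new interval: [1.230000, 1.475000]
Iteration 2:
  c_2 = (1.230000 + 1.475000)/2 = 1.352500
  f(c_2) = f(1.352500) = 0.037825
  f(a) × f(c) < 0, new interval: [1.230000, 1.352500]
Iteration 3:
  c_3 = (1.230000 + 1.352500)/2 = 1.291250
  f(c_3) = f(1.291250) = -0.029996
  f(a) × f(c) ≥ 0, new interval: [1.291250, 1.352500]

After 3 iteration(s), the approximation is c_3 = 1.291250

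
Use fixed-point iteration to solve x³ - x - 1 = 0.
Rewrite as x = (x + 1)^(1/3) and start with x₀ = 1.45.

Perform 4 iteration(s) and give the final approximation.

Equation: x³ - x - 1 = 0
Fixed-point form: x = (x + 1)^(1/3)
x₀ = 1.45

x_1 = g(1.450000) = 1.348100
x_2 = g(1.348100) = 1.329144
x_3 = g(1.329144) = 1.325558
x_4 = g(1.325558) = 1.324878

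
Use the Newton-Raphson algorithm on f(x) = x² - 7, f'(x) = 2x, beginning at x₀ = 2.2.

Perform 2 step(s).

f(x) = x² - 7
f'(x) = 2x
x₀ = 2.2

Newton-Raphson formula: x_{n+1} = x_n - f(x_n)/f'(x_n)

Iteration 1:
  f(2.200000) = -2.160000
  f'(2.200000) = 4.400000
  x_1 = 2.200000 - (-2.160000)/4.400000 = 2.690909
Iteration 2:
  f(2.690909) = 0.240992
  f'(2.690909) = 5.381818
  x_2 = 2.690909 - 0.240992/5.381818 = 2.646130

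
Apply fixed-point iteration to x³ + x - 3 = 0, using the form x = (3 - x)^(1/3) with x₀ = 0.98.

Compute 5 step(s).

Equation: x³ + x - 3 = 0
Fixed-point form: x = (3 - x)^(1/3)
x₀ = 0.98

x_1 = g(0.980000) = 1.264107
x_2 = g(1.264107) = 1.201824
x_3 = g(1.201824) = 1.216029
x_4 = g(1.216029) = 1.212819
x_5 = g(1.212819) = 1.213546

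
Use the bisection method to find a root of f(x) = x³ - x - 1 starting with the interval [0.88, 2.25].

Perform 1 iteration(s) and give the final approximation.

f(x) = x³ - x - 1
Initial interval: [0.88, 2.25]

Iteration 1:
  c_1 = (0.880000 + 2.250000)/2 = 1.565000
  f(c_1) = f(1.565000) = 1.268037
  f(a) × f(c) < 0, new interval: [0.880000, 1.565000]

After 1 iteration(s), the approximation is c_1 = 1.565000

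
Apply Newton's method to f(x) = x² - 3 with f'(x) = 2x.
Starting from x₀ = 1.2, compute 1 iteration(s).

f(x) = x² - 3
f'(x) = 2x
x₀ = 1.2

Newton-Raphson formula: x_{n+1} = x_n - f(x_n)/f'(x_n)

Iteration 1:
  f(1.200000) = -1.560000
  f'(1.200000) = 2.400000
  x_1 = 1.200000 - (-1.560000)/2.400000 = 1.850000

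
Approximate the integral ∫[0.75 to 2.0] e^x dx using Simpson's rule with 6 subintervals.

f(x) = e^x
a = 0.75, b = 2.0, n = 6
h = (b - a)/n = 0.208333

Simpson's rule: (h/3)[f(x₀) + 4f(x₁) + 2f(x₂) + ... + f(xₙ)]

x_0 = 0.7500, f(x_0) = 2.117000, coefficient = 1
x_1 = 0.9583, f(x_1) = 2.607347, coefficient = 4
x_2 = 1.1667, f(x_2) = 3.211271, coefficient = 2
x_3 = 1.3750, f(x_3) = 3.955077, coefficient = 4
x_4 = 1.5833, f(x_4) = 4.871166, coefficient = 2
x_5 = 1.7917, f(x_5) = 5.999443, coefficient = 4
x_6 = 2.0000, f(x_6) = 7.389056, coefficient = 1

I ≈ (0.208333/3) × 75.918398 = 5.272111
Exact value: 5.272056
Error: 0.000055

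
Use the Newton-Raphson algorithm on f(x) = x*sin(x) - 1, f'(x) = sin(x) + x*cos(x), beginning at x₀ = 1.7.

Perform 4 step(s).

f(x) = x*sin(x) - 1
f'(x) = sin(x) + x*cos(x)
x₀ = 1.7

Newton-Raphson formula: x_{n+1} = x_n - f(x_n)/f'(x_n)

Iteration 1:
  f(1.700000) = 0.685830
  f'(1.700000) = 0.772629
  x_1 = 1.700000 - 0.685830/0.772629 = 0.812342
Iteration 2:
  f(0.812342) = -0.410320
  f'(0.812342) = 1.284629
  x_2 = 0.812342 - (-0.410320)/1.284629 = 1.131750
Iteration 3:
  f(1.131750) = 0.024412
  f'(1.131750) = 1.386238
  x_3 = 1.131750 - 0.024412/1.386238 = 1.114140
Iteration 4:
  f(1.114140) = -0.000024
  f'(1.114140) = 1.388811
  x_4 = 1.114140 - (-0.000024)/1.388811 = 1.114157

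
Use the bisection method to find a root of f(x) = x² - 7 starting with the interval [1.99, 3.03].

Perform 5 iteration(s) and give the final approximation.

f(x) = x² - 7
Initial interval: [1.99, 3.03]

Iteration 1:
  c_1 = (1.990000 + 3.030000)/2 = 2.510000
  f(c_1) = f(2.510000) = -0.699900
  f(a) × f(c) ≥ 0, new interval: [2.510000, 3.030000]
Iteration 2:
  c_2 = (2.510000 + 3.030000)/2 = 2.770000
  f(c_2) = f(2.770000) = 0.672900
  f(a) × f(c) < 0, new interval: [2.510000, 2.770000]
Iteration 3:
  c_3 = (2.510000 + 2.770000)/2 = 2.640000
  f(c_3) = f(2.640000) = -0.030400
  f(a) × f(c) ≥ 0, new interval: [2.640000, 2.770000]
Iteration 4:
  c_4 = (2.640000 + 2.770000)/2 = 2.705000
  f(c_4) = f(2.705000) = 0.317025
  f(a) × f(c) < 0, new interval: [2.640000, 2.705000]
Iteration 5:
  c_5 = (2.640000 + 2.705000)/2 = 2.672500
  f(c_5) = f(2.672500) = 0.142256
  f(a) × f(c) < 0, new interval: [2.640000, 2.672500]

After 5 iteration(s), the approximation is c_5 = 2.672500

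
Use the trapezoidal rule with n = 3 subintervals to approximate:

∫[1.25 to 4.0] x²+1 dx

f(x) = x²+1
a = 1.25, b = 4.0, n = 3
h = (b - a)/n = 0.916667

Trapezoidal rule: (h/2)[f(x₀) + 2f(x₁) + 2f(x₂) + ... + f(xₙ)]

x_0 = 1.2500, f(x_0) = 2.562500, coefficient = 1
x_1 = 2.1667, f(x_1) = 5.694444, coefficient = 2
x_2 = 3.0833, f(x_2) = 10.506944, coefficient = 2
x_3 = 4.0000, f(x_3) = 17.000000, coefficient = 1

I ≈ (0.916667/2) × 51.965278 = 23.817419
Exact value: 23.432292
Error: 0.385127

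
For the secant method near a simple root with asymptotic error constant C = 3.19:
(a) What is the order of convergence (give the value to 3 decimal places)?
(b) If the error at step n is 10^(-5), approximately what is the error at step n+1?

(a) Secant method has superlinear convergence with order φ = (1+√5)/2 ≈ 1.618.
    This means |e_{n+1}| ≈ C|e_n|^1.618.

(b) With |e_n| = 10^(-5) and C = 3.19:
    |e_{n+1}| ≈ 3.19 × (10^(-5))^1.618 = 3.19 × 10^(-8.09)

(a) ≈ 1.618 (golden ratio); (b) |e_{n+1}| ≈ 2.592e-08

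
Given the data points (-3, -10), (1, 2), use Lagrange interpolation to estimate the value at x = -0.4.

Lagrange interpolation formula:
P(x) = Σ yᵢ × Lᵢ(x)
where Lᵢ(x) = Π_{j≠i} (x - xⱼ)/(xᵢ - xⱼ)

L_0(-0.4) = (-0.4 - 1)/(-3 - 1) = 0.350000
L_1(-0.4) = (-0.4 - (-3))/(1 - (-3)) = 0.650000

P(-0.4) = (-10)×L_0(-0.4) + 2×L_1(-0.4)
P(-0.4) = -2.200000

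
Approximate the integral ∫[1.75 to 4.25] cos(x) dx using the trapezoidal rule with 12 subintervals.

f(x) = cos(x)
a = 1.75, b = 4.25, n = 12
h = (b - a)/n = 0.208333

Trapezoidal rule: (h/2)[f(x₀) + 2f(x₁) + 2f(x₂) + ... + f(xₙ)]

x_0 = 1.7500, f(x_0) = -0.178246, coefficient = 1
x_1 = 1.9583, f(x_1) = -0.377909, coefficient = 2
x_2 = 2.1667, f(x_2) = -0.561229, coefficient = 2
x_3 = 2.3750, f(x_3) = -0.720278, coefficient = 2
x_4 = 2.5833, f(x_4) = -0.848178, coefficient = 2
x_5 = 2.7917, f(x_5) = -0.939398, coefficient = 2
x_6 = 3.0000, f(x_6) = -0.989992, coefficient = 2
x_7 = 3.2083, f(x_7) = -0.997774, coefficient = 2
x_8 = 3.4167, f(x_8) = -0.962405, coefficient = 2
x_9 = 3.6250, f(x_9) = -0.885416, coefficient = 2
x_10 = 3.8333, f(x_10) = -0.770137, coefficient = 2
x_11 = 4.0417, f(x_11) = -0.621552, coefficient = 2
x_12 = 4.2500, f(x_12) = -0.446087, coefficient = 1

I ≈ (0.208333/2) × -17.972873 = -1.872174
Exact value: -1.878975
Error: 0.006801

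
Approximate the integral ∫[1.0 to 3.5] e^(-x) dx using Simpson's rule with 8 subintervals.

f(x) = e^(-x)
a = 1.0, b = 3.5, n = 8
h = (b - a)/n = 0.312500

Simpson's rule: (h/3)[f(x₀) + 4f(x₁) + 2f(x₂) + ... + f(xₙ)]

x_0 = 1.0000, f(x_0) = 0.367879, coefficient = 1
x_1 = 1.3125, f(x_1) = 0.269146, coefficient = 4
x_2 = 1.6250, f(x_2) = 0.196912, coefficient = 2
x_3 = 1.9375, f(x_3) = 0.144064, coefficient = 4
x_4 = 2.2500, f(x_4) = 0.105399, coefficient = 2
x_5 = 2.5625, f(x_5) = 0.077112, coefficient = 4
x_6 = 2.8750, f(x_6) = 0.056416, coefficient = 2
x_7 = 3.1875, f(x_7) = 0.041275, coefficient = 4
x_8 = 3.5000, f(x_8) = 0.030197, coefficient = 1

I ≈ (0.312500/3) × 3.241918 = 0.337700
Exact value: 0.337682
Error: 0.000018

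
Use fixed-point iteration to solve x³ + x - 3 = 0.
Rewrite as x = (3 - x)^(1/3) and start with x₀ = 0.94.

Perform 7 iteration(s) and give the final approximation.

Equation: x³ + x - 3 = 0
Fixed-point form: x = (3 - x)^(1/3)
x₀ = 0.94

x_1 = g(0.940000) = 1.272396
x_2 = g(1.272396) = 1.199908
x_3 = g(1.199908) = 1.216461
x_4 = g(1.216461) = 1.212721
x_5 = g(1.212721) = 1.213568
x_6 = g(1.213568) = 1.213376
x_7 = g(1.213376) = 1.213420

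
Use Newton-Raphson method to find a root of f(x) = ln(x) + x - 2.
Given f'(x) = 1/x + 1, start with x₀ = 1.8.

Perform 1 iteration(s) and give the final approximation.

f(x) = ln(x) + x - 2
f'(x) = 1/x + 1
x₀ = 1.8

Newton-Raphson formula: x_{n+1} = x_n - f(x_n)/f'(x_n)

Iteration 1:
  f(1.800000) = 0.387787
  f'(1.800000) = 1.555556
  x_1 = 1.800000 - 0.387787/1.555556 = 1.550709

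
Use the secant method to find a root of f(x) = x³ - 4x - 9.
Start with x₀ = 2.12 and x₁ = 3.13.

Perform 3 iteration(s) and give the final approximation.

f(x) = x³ - 4x - 9
x₀ = 2.12, x₁ = 3.13

Secant formula: x_{n+1} = x_n - f(x_n)(x_n - x_{n-1})/(f(x_n) - f(x_{n-1}))

Iteration 1:
  f(2.120000) = -7.951872
  f(3.130000) = 9.144297
  x_2 = 3.130000 - 9.144297×(3.130000 - 2.120000)/(9.144297 - (-7.951872))
       = 2.589777
Iteration 2:
  f(3.130000) = 9.144297
  f(2.589777) = -1.989613
  x_3 = 2.589777 - (-1.989613)×(2.589777 - 3.130000)/(-1.989613 - 9.144297)
       = 2.686314
Iteration 3:
  f(2.589777) = -1.989613
  f(2.686314) = -0.360050
  x_4 = 2.686314 - (-0.360050)×(2.686314 - 2.589777)/(-0.360050 - (-1.989613))
       = 2.707644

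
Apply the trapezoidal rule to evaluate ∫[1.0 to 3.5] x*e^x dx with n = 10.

f(x) = x*e^x
a = 1.0, b = 3.5, n = 10
h = (b - a)/n = 0.250000

Trapezoidal rule: (h/2)[f(x₀) + 2f(x₁) + 2f(x₂) + ... + f(xₙ)]

x_0 = 1.0000, f(x_0) = 2.718282, coefficient = 1
x_1 = 1.2500, f(x_1) = 4.362929, coefficient = 2
x_2 = 1.5000, f(x_2) = 6.722534, coefficient = 2
x_3 = 1.7500, f(x_3) = 10.070555, coefficient = 2
x_4 = 2.0000, f(x_4) = 14.778112, coefficient = 2
x_5 = 2.2500, f(x_5) = 21.347406, coefficient = 2
x_6 = 2.5000, f(x_6) = 30.456235, coefficient = 2
x_7 = 2.7500, f(x_7) = 43.017238, coefficient = 2
x_8 = 3.0000, f(x_8) = 60.256611, coefficient = 2
x_9 = 3.2500, f(x_9) = 83.818605, coefficient = 2
x_10 = 3.5000, f(x_10) = 115.904082, coefficient = 1

I ≈ (0.250000/2) × 668.282809 = 83.535351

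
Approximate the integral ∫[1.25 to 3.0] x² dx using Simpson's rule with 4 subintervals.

f(x) = x²
a = 1.25, b = 3.0, n = 4
h = (b - a)/n = 0.437500

Simpson's rule: (h/3)[f(x₀) + 4f(x₁) + 2f(x₂) + ... + f(xₙ)]

x_0 = 1.2500, f(x_0) = 1.562500, coefficient = 1
x_1 = 1.6875, f(x_1) = 2.847656, coefficient = 4
x_2 = 2.1250, f(x_2) = 4.515625, coefficient = 2
x_3 = 2.5625, f(x_3) = 6.566406, coefficient = 4
x_4 = 3.0000, f(x_4) = 9.000000, coefficient = 1

I ≈ (0.437500/3) × 57.250000 = 8.348958
Exact value: 8.348958
Error: 0.000000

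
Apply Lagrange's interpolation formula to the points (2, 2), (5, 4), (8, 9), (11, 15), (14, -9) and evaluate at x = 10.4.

Lagrange interpolation formula:
P(x) = Σ yᵢ × Lᵢ(x)
where Lᵢ(x) = Π_{j≠i} (x - xⱼ)/(xᵢ - xⱼ)

L_0(10.4) = (10.4 - 5)/(2 - 5) × (10.4 - 8)/(2 - 8) × (10.4 - 11)/(2 - 11) × (10.4 - 14)/(2 - 14) = 0.014400
L_1(10.4) = (10.4 - 2)/(5 - 2) × (10.4 - 8)/(5 - 8) × (10.4 - 11)/(5 - 11) × (10.4 - 14)/(5 - 14) = -0.089600
L_2(10.4) = (10.4 - 2)/(8 - 2) × (10.4 - 5)/(8 - 5) × (10.4 - 11)/(8 - 11) × (10.4 - 14)/(8 - 14) = 0.302400
L_3(10.4) = (10.4 - 2)/(11 - 2) × (10.4 - 5)/(11 - 5) × (10.4 - 8)/(11 - 8) × (10.4 - 14)/(11 - 14) = 0.806400
L_4(10.4) = (10.4 - 2)/(14 - 2) × (10.4 - 5)/(14 - 5) × (10.4 - 8)/(14 - 8) × (10.4 - 11)/(14 - 11) = -0.033600

P(10.4) = 2×L_0(10.4) + 4×L_1(10.4) + 9×L_2(10.4) + 15×L_3(10.4) + (-9)×L_4(10.4)
P(10.4) = 14.790400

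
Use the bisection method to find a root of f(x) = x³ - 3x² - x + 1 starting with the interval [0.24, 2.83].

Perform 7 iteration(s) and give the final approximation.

f(x) = x³ - 3x² - x + 1
Initial interval: [0.24, 2.83]

Iteration 1:
  c_1 = (0.240000 + 2.830000)/2 = 1.535000
  f(c_1) = f(1.535000) = -3.986870
  f(a) × f(c) < 0, new interval: [0.240000, 1.535000]
Iteration 2:
  c_2 = (0.240000 + 1.535000)/2 = 0.887500
  f(c_2) = f(0.887500) = -1.551424
  f(a) × f(c) < 0, new interval: [0.240000, 0.887500]
Iteration 3:
  c_3 = (0.240000 + 0.887500)/2 = 0.563750
  f(c_3) = f(0.563750) = -0.338025
  f(a) × f(c) < 0, new interval: [0.240000, 0.563750]
Iteration 4:
  c_4 = (0.240000 + 0.563750)/2 = 0.401875
  f(c_4) = f(0.401875) = 0.178519
  f(a) × f(c) ≥ 0, new interval: [0.401875, 0.563750]
Iteration 5:
  c_5 = (0.401875 + 0.563750)/2 = 0.482812
  f(c_5) = f(0.482812) = -0.069589
  f(a) × f(c) < 0, new interval: [0.401875, 0.482812]
Iteration 6:
  c_6 = (0.401875 + 0.482812)/2 = 0.442344
  f(c_6) = f(0.442344) = 0.057205
  f(a) × f(c) ≥ 0, new interval: [0.442344, 0.482812]
Iteration 7:
  c_7 = (0.442344 + 0.482812)/2 = 0.462578
  f(c_7) = f(0.462578) = -0.005532
  f(a) × f(c) < 0, new interval: [0.442344, 0.462578]

After 7 iteration(s), the approximation is c_7 = 0.462578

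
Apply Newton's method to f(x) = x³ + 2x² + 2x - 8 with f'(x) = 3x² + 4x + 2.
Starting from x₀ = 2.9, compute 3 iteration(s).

f(x) = x³ + 2x² + 2x - 8
f'(x) = 3x² + 4x + 2
x₀ = 2.9

Newton-Raphson formula: x_{n+1} = x_n - f(x_n)/f'(x_n)

Iteration 1:
  f(2.900000) = 39.009000
  f'(2.900000) = 38.830000
  x_1 = 2.900000 - 39.009000/38.830000 = 1.895390
Iteration 2:
  f(1.895390) = 9.784985
  f'(1.895390) = 20.359072
  x_2 = 1.895390 - 9.784985/20.359072 = 1.414770
Iteration 3:
  f(1.414770) = 1.664453
  f'(1.414770) = 13.663800
  x_3 = 1.414770 - 1.664453/13.663800 = 1.292955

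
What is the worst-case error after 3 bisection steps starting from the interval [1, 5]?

Bisection error bound: |error| ≤ (b-a)/2^n
|error| ≤ (5 - 1)/2^3 = 4/2^3
|error| ≤ 0.5000000000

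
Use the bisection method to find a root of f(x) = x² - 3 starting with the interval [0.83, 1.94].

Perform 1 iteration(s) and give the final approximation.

f(x) = x² - 3
Initial interval: [0.83, 1.94]

Iteration 1:
  c_1 = (0.830000 + 1.940000)/2 = 1.385000
  f(c_1) = f(1.385000) = -1.081775
  f(a) × f(c) ≥ 0, new interval: [1.385000, 1.940000]

After 1 iteration(s), the approximation is c_1 = 1.385000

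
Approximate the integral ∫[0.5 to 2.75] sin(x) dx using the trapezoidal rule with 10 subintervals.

f(x) = sin(x)
a = 0.5, b = 2.75, n = 10
h = (b - a)/n = 0.225000

Trapezoidal rule: (h/2)[f(x₀) + 2f(x₁) + 2f(x₂) + ... + f(xₙ)]

x_0 = 0.5000, f(x_0) = 0.479426, coefficient = 1
x_1 = 0.7250, f(x_1) = 0.663135, coefficient = 2
x_2 = 0.9500, f(x_2) = 0.813416, coefficient = 2
x_3 = 1.1750, f(x_3) = 0.922690, coefficient = 2
x_4 = 1.4000, f(x_4) = 0.985450, coefficient = 2
x_5 = 1.6250, f(x_5) = 0.998531, coefficient = 2
x_6 = 1.8500, f(x_6) = 0.961275, coefficient = 2
x_7 = 2.0750, f(x_7) = 0.875559, coefficient = 2
x_8 = 2.3000, f(x_8) = 0.745705, coefficient = 2
x_9 = 2.5250, f(x_9) = 0.578259, coefficient = 2
x_10 = 2.7500, f(x_10) = 0.381661, coefficient = 1

I ≈ (0.225000/2) × 15.949127 = 1.794277
Exact value: 1.801885
Error: 0.007608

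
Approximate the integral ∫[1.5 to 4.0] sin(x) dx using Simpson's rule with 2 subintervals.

f(x) = sin(x)
a = 1.5, b = 4.0, n = 2
h = (b - a)/n = 1.250000

Simpson's rule: (h/3)[f(x₀) + 4f(x₁) + 2f(x₂) + ... + f(xₙ)]

x_0 = 1.5000, f(x_0) = 0.997495, coefficient = 1
x_1 = 2.7500, f(x_1) = 0.381661, coefficient = 4
x_2 = 4.0000, f(x_2) = -0.756802, coefficient = 1

I ≈ (1.250000/3) × 1.767336 = 0.736390
Exact value: 0.724381
Error: 0.012009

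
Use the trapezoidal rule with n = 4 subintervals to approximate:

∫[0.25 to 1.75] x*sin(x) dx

f(x) = x*sin(x)
a = 0.25, b = 1.75, n = 4
h = (b - a)/n = 0.375000

Trapezoidal rule: (h/2)[f(x₀) + 2f(x₁) + 2f(x₂) + ... + f(xₙ)]

x_0 = 0.2500, f(x_0) = 0.061851, coefficient = 1
x_1 = 0.6250, f(x_1) = 0.365686, coefficient = 2
x_2 = 1.0000, f(x_2) = 0.841471, coefficient = 2
x_3 = 1.3750, f(x_3) = 1.348728, coefficient = 2
x_4 = 1.7500, f(x_4) = 1.721975, coefficient = 1

I ≈ (0.375000/2) × 6.895596 = 1.292924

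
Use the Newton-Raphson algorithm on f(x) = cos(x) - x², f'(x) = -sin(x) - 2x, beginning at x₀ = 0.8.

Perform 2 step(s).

f(x) = cos(x) - x²
f'(x) = -sin(x) - 2x
x₀ = 0.8

Newton-Raphson formula: x_{n+1} = x_n - f(x_n)/f'(x_n)

Iteration 1:
  f(0.800000) = 0.056707
  f'(0.800000) = -2.317356
  x_1 = 0.800000 - 0.056707/(-2.317356) = 0.824470
Iteration 2:
  f(0.824470) = -0.000806
  f'(0.824470) = -2.383129
  x_2 = 0.824470 - (-0.000806)/(-2.383129) = 0.824132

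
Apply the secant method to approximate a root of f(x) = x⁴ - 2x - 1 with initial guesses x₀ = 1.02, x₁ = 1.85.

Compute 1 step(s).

f(x) = x⁴ - 2x - 1
x₀ = 1.02, x₁ = 1.85

Secant formula: x_{n+1} = x_n - f(x_n)(x_n - x_{n-1})/(f(x_n) - f(x_{n-1}))

Iteration 1:
  f(1.020000) = -1.957568
  f(1.850000) = 7.013506
  x_2 = 1.850000 - 7.013506×(1.850000 - 1.020000)/(7.013506 - (-1.957568))
       = 1.201113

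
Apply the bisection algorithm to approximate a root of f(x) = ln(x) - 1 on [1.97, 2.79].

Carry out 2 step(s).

f(x) = ln(x) - 1
Initial interval: [1.97, 2.79]

Iteration 1:
  c_1 = (1.970000 + 2.790000)/2 = 2.380000
  f(c_1) = f(2.380000) = -0.132900
  f(a) × f(c) ≥ 0, new interval: [2.380000, 2.790000]
Iteration 2:
  c_2 = (2.380000 + 2.790000)/2 = 2.585000
  f(c_2) = f(2.585000) = -0.050274
  f(a) × f(c) ≥ 0, new interval: [2.585000, 2.790000]

After 2 iteration(s), the approximation is c_2 = 2.585000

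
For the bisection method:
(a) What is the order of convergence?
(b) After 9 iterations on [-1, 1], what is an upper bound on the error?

(a) Bisection has linear (order 1) convergence; the error is halved each step.

(b) Error bound = (b-a)/2^n = (1 - (-1))/2^{9}
    = 2/2^{9}

(a) 1 (linear); (b) error ≤ 3.91e-03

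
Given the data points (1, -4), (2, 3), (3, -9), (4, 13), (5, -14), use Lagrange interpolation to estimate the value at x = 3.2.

Lagrange interpolation formula:
P(x) = Σ yᵢ × Lᵢ(x)
where Lᵢ(x) = Π_{j≠i} (x - xⱼ)/(xᵢ - xⱼ)

L_0(3.2) = (3.2 - 2)/(1 - 2) × (3.2 - 3)/(1 - 3) × (3.2 - 4)/(1 - 4) × (3.2 - 5)/(1 - 5) = 0.014400
L_1(3.2) = (3.2 - 1)/(2 - 1) × (3.2 - 3)/(2 - 3) × (3.2 - 4)/(2 - 4) × (3.2 - 5)/(2 - 5) = -0.105600
L_2(3.2) = (3.2 - 1)/(3 - 1) × (3.2 - 2)/(3 - 2) × (3.2 - 4)/(3 - 4) × (3.2 - 5)/(3 - 5) = 0.950400
L_3(3.2) = (3.2 - 1)/(4 - 1) × (3.2 - 2)/(4 - 2) × (3.2 - 3)/(4 - 3) × (3.2 - 5)/(4 - 5) = 0.158400
L_4(3.2) = (3.2 - 1)/(5 - 1) × (3.2 - 2)/(5 - 2) × (3.2 - 3)/(5 - 3) × (3.2 - 4)/(5 - 4) = -0.017600

P(3.2) = (-4)×L_0(3.2) + 3×L_1(3.2) + (-9)×L_2(3.2) + 13×L_3(3.2) + (-14)×L_4(3.2)
P(3.2) = -6.622400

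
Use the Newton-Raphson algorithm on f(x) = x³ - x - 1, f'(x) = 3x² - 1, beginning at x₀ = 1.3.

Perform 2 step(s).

f(x) = x³ - x - 1
f'(x) = 3x² - 1
x₀ = 1.3

Newton-Raphson formula: x_{n+1} = x_n - f(x_n)/f'(x_n)

Iteration 1:
  f(1.300000) = -0.103000
  f'(1.300000) = 4.070000
  x_1 = 1.300000 - (-0.103000)/4.070000 = 1.325307
Iteration 2:
  f(1.325307) = 0.002514
  f'(1.325307) = 4.269317
  x_2 = 1.325307 - 0.002514/4.269317 = 1.324718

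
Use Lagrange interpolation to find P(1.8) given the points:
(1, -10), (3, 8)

Lagrange interpolation formula:
P(x) = Σ yᵢ × Lᵢ(x)
where Lᵢ(x) = Π_{j≠i} (x - xⱼ)/(xᵢ - xⱼ)

L_0(1.8) = (1.8 - 3)/(1 - 3) = 0.600000
L_1(1.8) = (1.8 - 1)/(3 - 1) = 0.400000

P(1.8) = (-10)×L_0(1.8) + 8×L_1(1.8)
P(1.8) = -2.800000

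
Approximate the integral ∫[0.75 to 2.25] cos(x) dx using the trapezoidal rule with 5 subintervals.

f(x) = cos(x)
a = 0.75, b = 2.25, n = 5
h = (b - a)/n = 0.300000

Trapezoidal rule: (h/2)[f(x₀) + 2f(x₁) + 2f(x₂) + ... + f(xₙ)]

x_0 = 0.7500, f(x_0) = 0.731689, coefficient = 1
x_1 = 1.0500, f(x_1) = 0.497571, coefficient = 2
x_2 = 1.3500, f(x_2) = 0.219007, coefficient = 2
x_3 = 1.6500, f(x_3) = -0.079121, coefficient = 2
x_4 = 1.9500, f(x_4) = -0.370181, coefficient = 2
x_5 = 2.2500, f(x_5) = -0.628174, coefficient = 1

I ≈ (0.300000/2) × 0.638067 = 0.095710
Exact value: 0.096434
Error: 0.000724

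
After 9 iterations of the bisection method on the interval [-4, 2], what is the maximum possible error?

Bisection error bound: |error| ≤ (b-a)/2^n
|error| ≤ (2 - (-4))/2^9 = 6/2^9
|error| ≤ 0.0117187500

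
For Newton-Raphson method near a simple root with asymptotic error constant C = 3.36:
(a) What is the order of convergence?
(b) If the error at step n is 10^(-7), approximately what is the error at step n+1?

(a) Newton-Raphson has quadratic (order 2) convergence near simple roots.
    This means |e_{n+1}| ≈ C|e_n|².

(b) With |e_n| = 10^(-7) and C = 3.36:
    |e_{n+1}| ≈ 3.36 × (10^(-7))² = 3.36 × 10^(-14)

(a) 2 (quadratic); (b) |e_{n+1}| ≈ 3.360e-14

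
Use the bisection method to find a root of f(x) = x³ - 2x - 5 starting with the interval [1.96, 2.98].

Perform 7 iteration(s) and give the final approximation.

f(x) = x³ - 2x - 5
Initial interval: [1.96, 2.98]

Iteration 1:
  c_1 = (1.960000 + 2.980000)/2 = 2.470000
  f(c_1) = f(2.470000) = 5.129223
  f(a) × f(c) < 0, new interval: [1.960000, 2.470000]
Iteration 2:
  c_2 = (1.960000 + 2.470000)/2 = 2.215000
  f(c_2) = f(2.215000) = 1.437288
  f(a) × f(c) < 0, new interval: [1.960000, 2.215000]
Iteration 3:
  c_3 = (1.960000 + 2.215000)/2 = 2.087500
  f(c_3) = f(2.087500) = -0.078393
  f(a) × f(c) ≥ 0, new interval: [2.087500, 2.215000]
Iteration 4:
  c_4 = (2.087500 + 2.215000)/2 = 2.151250
  f(c_4) = f(2.151250) = 0.653219
  f(a) × f(c) < 0, new interval: [2.087500, 2.151250]
Iteration 5:
  c_5 = (2.087500 + 2.151250)/2 = 2.119375
  f(c_5) = f(2.119375) = 0.280953
  f(a) × f(c) < 0, new interval: [2.087500, 2.119375]
Iteration 6:
  c_6 = (2.087500 + 2.119375)/2 = 2.103438
  f(c_6) = f(2.103438) = 0.099678
  f(a) × f(c) < 0, new interval: [2.087500, 2.103438]
Iteration 7:
  c_7 = (2.087500 + 2.103438)/2 = 2.095469
  f(c_7) = f(2.095469) = 0.010243
  f(a) × f(c) < 0, new interval: [2.087500, 2.095469]

After 7 iteration(s), the approximation is c_7 = 2.095469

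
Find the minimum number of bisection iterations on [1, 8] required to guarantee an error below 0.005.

We need (b-a)/2^n ≤ 0.005
(8 - 1)/2^n ≤ 0.005
7/2^n ≤ 0.005
2^n ≥ 1400
n ≥ log₂(1400) = 10.45
n ≥ 11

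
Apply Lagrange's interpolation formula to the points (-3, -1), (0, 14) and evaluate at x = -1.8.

Lagrange interpolation formula:
P(x) = Σ yᵢ × Lᵢ(x)
where Lᵢ(x) = Π_{j≠i} (x - xⱼ)/(xᵢ - xⱼ)

L_0(-1.8) = (-1.8 - 0)/(-3 - 0) = 0.600000
L_1(-1.8) = (-1.8 - (-3))/(0 - (-3)) = 0.400000

P(-1.8) = (-1)×L_0(-1.8) + 14×L_1(-1.8)
P(-1.8) = 5.000000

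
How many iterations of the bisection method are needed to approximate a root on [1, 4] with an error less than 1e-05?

We need (b-a)/2^n ≤ 1e-05
(4 - 1)/2^n ≤ 1e-05
3/2^n ≤ 1e-05
2^n ≥ 300000
n ≥ log₂(300000) = 18.19
n ≥ 19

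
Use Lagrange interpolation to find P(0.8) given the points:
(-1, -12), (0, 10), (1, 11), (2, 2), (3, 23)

Lagrange interpolation formula:
P(x) = Σ yᵢ × Lᵢ(x)
where Lᵢ(x) = Π_{j≠i} (x - xⱼ)/(xᵢ - xⱼ)

L_0(0.8) = (0.8 - 0)/(-1 - 0) × (0.8 - 1)/(-1 - 1) × (0.8 - 2)/(-1 - 2) × (0.8 - 3)/(-1 - 3) = -0.017600
L_1(0.8) = (0.8 - (-1))/(0 - (-1)) × (0.8 - 1)/(0 - 1) × (0.8 - 2)/(0 - 2) × (0.8 - 3)/(0 - 3) = 0.158400
L_2(0.8) = (0.8 - (-1))/(1 - (-1)) × (0.8 - 0)/(1 - 0) × (0.8 - 2)/(1 - 2) × (0.8 - 3)/(1 - 3) = 0.950400
L_3(0.8) = (0.8 - (-1))/(2 - (-1)) × (0.8 - 0)/(2 - 0) × (0.8 - 1)/(2 - 1) × (0.8 - 3)/(2 - 3) = -0.105600
L_4(0.8) = (0.8 - (-1))/(3 - (-1)) × (0.8 - 0)/(3 - 0) × (0.8 - 1)/(3 - 1) × (0.8 - 2)/(3 - 2) = 0.014400

P(0.8) = (-12)×L_0(0.8) + 10×L_1(0.8) + 11×L_2(0.8) + 2×L_3(0.8) + 23×L_4(0.8)
P(0.8) = 12.369600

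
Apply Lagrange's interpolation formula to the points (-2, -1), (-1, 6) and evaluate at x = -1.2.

Lagrange interpolation formula:
P(x) = Σ yᵢ × Lᵢ(x)
where Lᵢ(x) = Π_{j≠i} (x - xⱼ)/(xᵢ - xⱼ)

L_0(-1.2) = (-1.2 - (-1))/(-2 - (-1)) = 0.200000
L_1(-1.2) = (-1.2 - (-2))/(-1 - (-2)) = 0.800000

P(-1.2) = (-1)×L_0(-1.2) + 6×L_1(-1.2)
P(-1.2) = 4.600000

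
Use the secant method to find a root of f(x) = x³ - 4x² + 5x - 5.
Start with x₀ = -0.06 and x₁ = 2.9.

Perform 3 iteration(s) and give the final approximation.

f(x) = x³ - 4x² + 5x - 5
x₀ = -0.06, x₁ = 2.9

Secant formula: x_{n+1} = x_n - f(x_n)(x_n - x_{n-1})/(f(x_n) - f(x_{n-1}))

Iteration 1:
  f(-0.060000) = -5.314616
  f(2.900000) = 0.249000
  x_2 = 2.900000 - 0.249000×(2.900000 - (-0.060000))/(0.249000 - (-5.314616))
       = 2.767525
Iteration 2:
  f(2.900000) = 0.249000
  f(2.767525) = -0.602141
  x_3 = 2.767525 - (-0.602141)×(2.767525 - 2.900000)/(-0.602141 - 0.249000)
       = 2.861245
Iteration 3:
  f(2.767525) = -0.602141
  f(2.861245) = -0.016449
  x_4 = 2.861245 - (-0.016449)×(2.861245 - 2.767525)/(-0.016449 - (-0.602141))
       = 2.863877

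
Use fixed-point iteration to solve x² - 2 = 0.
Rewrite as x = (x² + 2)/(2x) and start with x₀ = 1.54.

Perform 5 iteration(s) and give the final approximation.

Equation: x² - 2 = 0
Fixed-point form: x = (x² + 2)/(2x)
x₀ = 1.54

x_1 = g(1.540000) = 1.419351
x_2 = g(1.419351) = 1.414223
x_3 = g(1.414223) = 1.414214
x_4 = g(1.414214) = 1.414214
x_5 = g(1.414214) = 1.414214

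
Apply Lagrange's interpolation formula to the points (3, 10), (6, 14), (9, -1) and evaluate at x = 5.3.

Lagrange interpolation formula:
P(x) = Σ yᵢ × Lᵢ(x)
where Lᵢ(x) = Π_{j≠i} (x - xⱼ)/(xᵢ - xⱼ)

L_0(5.3) = (5.3 - 6)/(3 - 6) × (5.3 - 9)/(3 - 9) = 0.143889
L_1(5.3) = (5.3 - 3)/(6 - 3) × (5.3 - 9)/(6 - 9) = 0.945556
L_2(5.3) = (5.3 - 3)/(9 - 3) × (5.3 - 6)/(9 - 6) = -0.089444

P(5.3) = 10×L_0(5.3) + 14×L_1(5.3) + (-1)×L_2(5.3)
P(5.3) = 14.766111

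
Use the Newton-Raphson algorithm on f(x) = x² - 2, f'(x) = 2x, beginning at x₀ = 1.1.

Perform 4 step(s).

f(x) = x² - 2
f'(x) = 2x
x₀ = 1.1

Newton-Raphson formula: x_{n+1} = x_n - f(x_n)/f'(x_n)

Iteration 1:
  f(1.100000) = -0.790000
  f'(1.100000) = 2.200000
  x_1 = 1.100000 - (-0.790000)/2.200000 = 1.459091
Iteration 2:
  f(1.459091) = 0.128946
  f'(1.459091) = 2.918182
  x_2 = 1.459091 - 0.128946/2.918182 = 1.414904
Iteration 3:
  f(1.414904) = 0.001953
  f'(1.414904) = 2.829807
  x_3 = 1.414904 - 0.001953/2.829807 = 1.414214
Iteration 4:
  f(1.414214) = 0.000000
  f'(1.414214) = 2.828427
  x_4 = 1.414214 - 0.000000/2.828427 = 1.414214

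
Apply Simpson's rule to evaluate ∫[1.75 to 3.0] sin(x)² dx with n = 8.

f(x) = sin(x)²
a = 1.75, b = 3.0, n = 8
h = (b - a)/n = 0.156250

Simpson's rule: (h/3)[f(x₀) + 4f(x₁) + 2f(x₂) + ... + f(xₙ)]

x_0 = 1.7500, f(x_0) = 0.968228, coefficient = 1
x_1 = 1.9062, f(x_1) = 0.891629, coefficient = 4
x_2 = 2.0625, f(x_2) = 0.777095, coefficient = 2
x_3 = 2.2188, f(x_3) = 0.635720, coefficient = 4
x_4 = 2.3750, f(x_4) = 0.481199, coefficient = 2
x_5 = 2.5312, f(x_5) = 0.328499, coefficient = 4
x_6 = 2.6875, f(x_6) = 0.192411, coefficient = 2
x_7 = 2.8438, f(x_7) = 0.086118, coefficient = 4
x_8 = 3.0000, f(x_8) = 0.019915, coefficient = 1

I ≈ (0.156250/3) × 11.657417 = 0.607157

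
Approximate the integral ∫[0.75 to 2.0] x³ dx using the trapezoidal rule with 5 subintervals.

f(x) = x³
a = 0.75, b = 2.0, n = 5
h = (b - a)/n = 0.250000

Trapezoidal rule: (h/2)[f(x₀) + 2f(x₁) + 2f(x₂) + ... + f(xₙ)]

x_0 = 0.7500, f(x_0) = 0.421875, coefficient = 1
x_1 = 1.0000, f(x_1) = 1.000000, coefficient = 2
x_2 = 1.2500, f(x_2) = 1.953125, coefficient = 2
x_3 = 1.5000, f(x_3) = 3.375000, coefficient = 2
x_4 = 1.7500, f(x_4) = 5.359375, coefficient = 2
x_5 = 2.0000, f(x_5) = 8.000000, coefficient = 1

I ≈ (0.250000/2) × 31.796875 = 3.974609
Exact value: 3.920898
Error: 0.053711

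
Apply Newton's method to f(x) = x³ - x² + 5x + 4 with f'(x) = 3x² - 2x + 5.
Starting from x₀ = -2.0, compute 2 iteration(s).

f(x) = x³ - x² + 5x + 4
f'(x) = 3x² - 2x + 5
x₀ = -2.0

Newton-Raphson formula: x_{n+1} = x_n - f(x_n)/f'(x_n)

Iteration 1:
  f(-2.000000) = -18.000000
  f'(-2.000000) = 21.000000
  x_1 = -2.000000 - (-18.000000)/21.000000 = -1.142857
Iteration 2:
  f(-1.142857) = -4.513120
  f'(-1.142857) = 11.204082
  x_2 = -1.142857 - (-4.513120)/11.204082 = -0.740047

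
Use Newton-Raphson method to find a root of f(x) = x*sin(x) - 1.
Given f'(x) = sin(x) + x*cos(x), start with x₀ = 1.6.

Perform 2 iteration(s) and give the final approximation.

f(x) = x*sin(x) - 1
f'(x) = sin(x) + x*cos(x)
x₀ = 1.6

Newton-Raphson formula: x_{n+1} = x_n - f(x_n)/f'(x_n)

Iteration 1:
  f(1.600000) = 0.599318
  f'(1.600000) = 0.952854
  x_1 = 1.600000 - 0.599318/0.952854 = 0.971029
Iteration 2:
  f(0.971029) = -0.198448
  f'(0.971029) = 1.373565
  x_2 = 0.971029 - (-0.198448)/1.373565 = 1.115505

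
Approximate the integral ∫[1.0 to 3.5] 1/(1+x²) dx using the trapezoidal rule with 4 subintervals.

f(x) = 1/(1+x²)
a = 1.0, b = 3.5, n = 4
h = (b - a)/n = 0.625000

Trapezoidal rule: (h/2)[f(x₀) + 2f(x₁) + 2f(x₂) + ... + f(xₙ)]

x_0 = 1.0000, f(x_0) = 0.500000, coefficient = 1
x_1 = 1.6250, f(x_1) = 0.274678, coefficient = 2
x_2 = 2.2500, f(x_2) = 0.164948, coefficient = 2
x_3 = 2.8750, f(x_3) = 0.107926, coefficient = 2
x_4 = 3.5000, f(x_4) = 0.075472, coefficient = 1

I ≈ (0.625000/2) × 1.670576 = 0.522055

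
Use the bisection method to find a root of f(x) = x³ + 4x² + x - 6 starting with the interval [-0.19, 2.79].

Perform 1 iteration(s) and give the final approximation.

f(x) = x³ + 4x² + x - 6
Initial interval: [-0.19, 2.79]

Iteration 1:
  c_1 = (-0.190000 + 2.790000)/2 = 1.300000
  f(c_1) = f(1.300000) = 4.257000
  f(a) × f(c) < 0, new interval: [-0.190000, 1.300000]

After 1 iteration(s), the approximation is c_1 = 1.300000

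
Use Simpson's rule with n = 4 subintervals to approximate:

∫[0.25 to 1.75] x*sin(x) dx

f(x) = x*sin(x)
a = 0.25, b = 1.75, n = 4
h = (b - a)/n = 0.375000

Simpson's rule: (h/3)[f(x₀) + 4f(x₁) + 2f(x₂) + ... + f(xₙ)]

x_0 = 0.2500, f(x_0) = 0.061851, coefficient = 1
x_1 = 0.6250, f(x_1) = 0.365686, coefficient = 4
x_2 = 1.0000, f(x_2) = 0.841471, coefficient = 2
x_3 = 1.3750, f(x_3) = 1.348728, coefficient = 4
x_4 = 1.7500, f(x_4) = 1.721975, coefficient = 1

I ≈ (0.375000/3) × 10.324423 = 1.290553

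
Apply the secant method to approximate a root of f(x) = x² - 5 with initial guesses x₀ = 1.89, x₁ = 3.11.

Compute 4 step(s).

f(x) = x² - 5
x₀ = 1.89, x₁ = 3.11

Secant formula: x_{n+1} = x_n - f(x_n)(x_n - x_{n-1})/(f(x_n) - f(x_{n-1}))

Iteration 1:
  f(1.890000) = -1.427900
  f(3.110000) = 4.672100
  x_2 = 3.110000 - 4.672100×(3.110000 - 1.890000)/(4.672100 - (-1.427900))
       = 2.175580
Iteration 2:
  f(3.110000) = 4.672100
  f(2.175580) = -0.266852
  x_3 = 2.175580 - (-0.266852)×(2.175580 - 3.110000)/(-0.266852 - 4.672100)
       = 2.226067
Iteration 3:
  f(2.175580) = -0.266852
  f(2.226067) = -0.044627
  x_4 = 2.226067 - (-0.044627)×(2.226067 - 2.175580)/(-0.044627 - (-0.266852))
       = 2.236205
Iteration 4:
  f(2.226067) = -0.044627
  f(2.236205) = 0.000615
  x_5 = 2.236205 - 0.000615×(2.236205 - 2.226067)/(0.000615 - (-0.044627))
       = 2.236068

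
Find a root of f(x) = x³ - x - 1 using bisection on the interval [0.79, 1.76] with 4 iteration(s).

f(x) = x³ - x - 1
Initial interval: [0.79, 1.76]

Iteration 1:
  c_1 = (0.790000 + 1.760000)/2 = 1.275000
  f(c_1) = f(1.275000) = -0.202328
  f(a) × f(c) ≥ 0, new interval: [1.275000, 1.760000]
Iteration 2:
  c_2 = (1.275000 + 1.760000)/2 = 1.517500
  f(c_2) = f(1.517500) = 0.977008
  f(a) × f(c) < 0, new interval: [1.275000, 1.517500]
Iteration 3:
  c_3 = (1.275000 + 1.517500)/2 = 1.396250
  f(c_3) = f(1.396250) = 0.325759
  f(a) × f(c) < 0, new interval: [1.275000, 1.396250]
Iteration 4:
  c_4 = (1.275000 + 1.396250)/2 = 1.335625
  f(c_4) = f(1.335625) = 0.046989
  f(a) × f(c) < 0, new interval: [1.275000, 1.335625]

After 4 iteration(s), the approximation is c_4 = 1.335625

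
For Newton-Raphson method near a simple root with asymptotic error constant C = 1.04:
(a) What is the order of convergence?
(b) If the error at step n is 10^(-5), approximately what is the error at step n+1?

(a) Newton-Raphson has quadratic (order 2) convergence near simple roots.
    This means |e_{n+1}| ≈ C|e_n|².

(b) With |e_n| = 10^(-5) and C = 1.04:
    |e_{n+1}| ≈ 1.04 × (10^(-5))² = 1.04 × 10^(-10)

(a) 2 (quadratic); (b) |e_{n+1}| ≈ 1.040e-10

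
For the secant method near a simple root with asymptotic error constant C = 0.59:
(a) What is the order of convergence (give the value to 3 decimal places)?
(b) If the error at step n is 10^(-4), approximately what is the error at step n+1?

(a) Secant method has superlinear convergence with order φ = (1+√5)/2 ≈ 1.618.
    This means |e_{n+1}| ≈ C|e_n|^1.618.

(b) With |e_n| = 10^(-4) and C = 0.59:
    |e_{n+1}| ≈ 0.59 × (10^(-4))^1.618 = 0.59 × 10^(-6.47)

(a) ≈ 1.618 (golden ratio); (b) |e_{n+1}| ≈ 1.989e-07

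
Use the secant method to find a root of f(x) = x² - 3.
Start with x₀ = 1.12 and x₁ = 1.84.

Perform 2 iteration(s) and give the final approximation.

f(x) = x² - 3
x₀ = 1.12, x₁ = 1.84

Secant formula: x_{n+1} = x_n - f(x_n)(x_n - x_{n-1})/(f(x_n) - f(x_{n-1}))

Iteration 1:
  f(1.120000) = -1.745600
  f(1.840000) = 0.385600
  x_2 = 1.840000 - 0.385600×(1.840000 - 1.120000)/(0.385600 - (-1.745600))
       = 1.709730
Iteration 2:
  f(1.840000) = 0.385600
  f(1.709730) = -0.076824
  x_3 = 1.709730 - (-0.076824)×(1.709730 - 1.840000)/(-0.076824 - 0.385600)
       = 1.731372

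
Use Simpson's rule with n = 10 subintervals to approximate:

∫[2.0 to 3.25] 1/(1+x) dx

f(x) = 1/(1+x)
a = 2.0, b = 3.25, n = 10
h = (b - a)/n = 0.125000

Simpson's rule: (h/3)[f(x₀) + 4f(x₁) + 2f(x₂) + ... + f(xₙ)]

x_0 = 2.0000, f(x_0) = 0.333333, coefficient = 1
x_1 = 2.1250, f(x_1) = 0.320000, coefficient = 4
x_2 = 2.2500, f(x_2) = 0.307692, coefficient = 2
x_3 = 2.3750, f(x_3) = 0.296296, coefficient = 4
x_4 = 2.5000, f(x_4) = 0.285714, coefficient = 2
x_5 = 2.6250, f(x_5) = 0.275862, coefficient = 4
x_6 = 2.7500, f(x_6) = 0.266667, coefficient = 2
x_7 = 2.8750, f(x_7) = 0.258065, coefficient = 4
x_8 = 3.0000, f(x_8) = 0.250000, coefficient = 2
x_9 = 3.1250, f(x_9) = 0.242424, coefficient = 4
x_10 = 3.2500, f(x_10) = 0.235294, coefficient = 1

I ≈ (0.125000/3) × 8.359362 = 0.348307
Exact value: 0.348307
Error: 0.000000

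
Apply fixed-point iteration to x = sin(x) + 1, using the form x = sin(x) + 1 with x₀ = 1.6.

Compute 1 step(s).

Equation: x = sin(x) + 1
Fixed-point form: x = sin(x) + 1
x₀ = 1.6

x_1 = g(1.600000) = 1.999574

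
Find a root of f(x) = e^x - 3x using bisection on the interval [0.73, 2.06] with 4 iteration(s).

f(x) = e^x - 3x
Initial interval: [0.73, 2.06]

Iteration 1:
  c_1 = (0.730000 + 2.060000)/2 = 1.395000
  f(c_1) = f(1.395000) = -0.150025
  f(a) × f(c) ≥ 0, new interval: [1.395000, 2.060000]
Iteration 2:
  c_2 = (1.395000 + 2.060000)/2 = 1.727500
  f(c_2) = f(1.727500) = 0.444070
  f(a) × f(c) < 0, new interval: [1.395000, 1.727500]
Iteration 3:
  c_3 = (1.395000 + 1.727500)/2 = 1.561250
  f(c_3) = f(1.561250) = 0.081023
  f(a) × f(c) < 0, new interval: [1.395000, 1.561250]
Iteration 4:
  c_4 = (1.395000 + 1.561250)/2 = 1.478125
  f(c_4) = f(1.478125) = -0.049658
  f(a) × f(c) ≥ 0, new interval: [1.478125, 1.561250]

After 4 iteration(s), the approximation is c_4 = 1.478125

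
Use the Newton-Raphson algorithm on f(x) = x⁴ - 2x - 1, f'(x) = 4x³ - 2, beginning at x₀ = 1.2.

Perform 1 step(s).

f(x) = x⁴ - 2x - 1
f'(x) = 4x³ - 2
x₀ = 1.2

Newton-Raphson formula: x_{n+1} = x_n - f(x_n)/f'(x_n)

Iteration 1:
  f(1.200000) = -1.326400
  f'(1.200000) = 4.912000
  x_1 = 1.200000 - (-1.326400)/4.912000 = 1.470033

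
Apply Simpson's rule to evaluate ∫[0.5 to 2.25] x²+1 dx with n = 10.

f(x) = x²+1
a = 0.5, b = 2.25, n = 10
h = (b - a)/n = 0.175000

Simpson's rule: (h/3)[f(x₀) + 4f(x₁) + 2f(x₂) + ... + f(xₙ)]

x_0 = 0.5000, f(x_0) = 1.250000, coefficient = 1
x_1 = 0.6750, f(x_1) = 1.455625, coefficient = 4
x_2 = 0.8500, f(x_2) = 1.722500, coefficient = 2
x_3 = 1.0250, f(x_3) = 2.050625, coefficient = 4
x_4 = 1.2000, f(x_4) = 2.440000, coefficient = 2
x_5 = 1.3750, f(x_5) = 2.890625, coefficient = 4
x_6 = 1.5500, f(x_6) = 3.402500, coefficient = 2
x_7 = 1.7250, f(x_7) = 3.975625, coefficient = 4
x_8 = 1.9000, f(x_8) = 4.610000, coefficient = 2
x_9 = 2.0750, f(x_9) = 5.305625, coefficient = 4
x_10 = 2.2500, f(x_10) = 6.062500, coefficient = 1

I ≈ (0.175000/3) × 94.375000 = 5.505208
Exact value: 5.505208
Error: 0.000000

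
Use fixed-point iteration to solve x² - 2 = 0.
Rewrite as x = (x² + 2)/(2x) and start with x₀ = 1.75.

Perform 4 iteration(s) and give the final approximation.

Equation: x² - 2 = 0
Fixed-point form: x = (x² + 2)/(2x)
x₀ = 1.75

x_1 = g(1.750000) = 1.446429
x_2 = g(1.446429) = 1.414572
x_3 = g(1.414572) = 1.414214
x_4 = g(1.414214) = 1.414214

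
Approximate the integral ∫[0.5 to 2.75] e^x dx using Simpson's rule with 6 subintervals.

f(x) = e^x
a = 0.5, b = 2.75, n = 6
h = (b - a)/n = 0.375000

Simpson's rule: (h/3)[f(x₀) + 4f(x₁) + 2f(x₂) + ... + f(xₙ)]

x_0 = 0.5000, f(x_0) = 1.648721, coefficient = 1
x_1 = 0.8750, f(x_1) = 2.398875, coefficient = 4
x_2 = 1.2500, f(x_2) = 3.490343, coefficient = 2
x_3 = 1.6250, f(x_3) = 5.078419, coefficient = 4
x_4 = 2.0000, f(x_4) = 7.389056, coefficient = 2
x_5 = 2.3750, f(x_5) = 10.751013, coefficient = 4
x_6 = 2.7500, f(x_6) = 15.642632, coefficient = 1

I ≈ (0.375000/3) × 111.963381 = 13.995423
Exact value: 13.993911
Error: 0.001512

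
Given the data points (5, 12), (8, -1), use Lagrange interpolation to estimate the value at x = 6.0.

Lagrange interpolation formula:
P(x) = Σ yᵢ × Lᵢ(x)
where Lᵢ(x) = Π_{j≠i} (x - xⱼ)/(xᵢ - xⱼ)

L_0(6.0) = (6.0 - 8)/(5 - 8) = 0.666667
L_1(6.0) = (6.0 - 5)/(8 - 5) = 0.333333

P(6.0) = 12×L_0(6.0) + (-1)×L_1(6.0)
P(6.0) = 7.666667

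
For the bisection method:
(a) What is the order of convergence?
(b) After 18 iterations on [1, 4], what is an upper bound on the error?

(a) Bisection has linear (order 1) convergence; the error is halved each step.

(b) Error bound = (b-a)/2^n = (4 - 1)/2^{18}
    = 3/2^{18}

(a) 1 (linear); (b) error ≤ 1.14e-05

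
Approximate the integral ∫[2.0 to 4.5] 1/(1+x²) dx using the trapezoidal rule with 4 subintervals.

f(x) = 1/(1+x²)
a = 2.0, b = 4.5, n = 4
h = (b - a)/n = 0.625000

Trapezoidal rule: (h/2)[f(x₀) + 2f(x₁) + 2f(x₂) + ... + f(xₙ)]

x_0 = 2.0000, f(x_0) = 0.200000, coefficient = 1
x_1 = 2.6250, f(x_1) = 0.126733, coefficient = 2
x_2 = 3.2500, f(x_2) = 0.086486, coefficient = 2
x_3 = 3.8750, f(x_3) = 0.062439, coefficient = 2
x_4 = 4.5000, f(x_4) = 0.047059, coefficient = 1

I ≈ (0.625000/2) × 0.798375 = 0.249492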